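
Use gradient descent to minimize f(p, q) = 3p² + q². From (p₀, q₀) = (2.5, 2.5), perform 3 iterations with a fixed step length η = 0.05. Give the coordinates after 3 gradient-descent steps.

(0.8575, 1.8225)

∇f = (6p, 2q)
Step 1: at (2.5, 2.5), ∇f = (15, 5) → (2.5, 2.5) − 0.05·(15, 5) = (1.75, 2.25)
Step 2: at (1.75, 2.25), ∇f = (10.5, 4.5) → (1.75, 2.25) − 0.05·(10.5, 4.5) = (1.225, 2.025)
Step 3: at (1.225, 2.025), ∇f = (7.35, 4.05) → (1.225, 2.025) − 0.05·(7.35, 4.05) = (0.8575, 1.8225)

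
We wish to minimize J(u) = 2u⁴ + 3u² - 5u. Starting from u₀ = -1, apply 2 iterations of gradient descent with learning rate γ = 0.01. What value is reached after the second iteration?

J′(u) = 8u³ + 6u - 5
u₁ = -1 − 0.01·(-19) = -0.81
u₂ = -0.81 − 0.01·(-14.111528) = -0.66888472

-0.66888472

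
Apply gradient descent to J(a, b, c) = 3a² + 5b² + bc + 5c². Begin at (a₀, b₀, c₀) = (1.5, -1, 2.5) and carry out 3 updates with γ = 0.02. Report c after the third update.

1.320808

∇J = (6a, 10b + c, b + 10c)
(a₁, b₁, c₁) = (1.5, -1, 2.5) − 0.02·(9, -7.5, 24) = (1.32, -0.85, 2.02)
(a₂, b₂, c₂) = (1.32, -0.85, 2.02) − 0.02·(7.92, -6.48, 19.35) = (1.1616, -0.7204, 1.633)
(a₃, b₃, c₃) = (1.1616, -0.7204, 1.633) − 0.02·(6.9696, -5.571, 15.6096) = (1.022208, -0.60898, 1.320808)
c = 1.320808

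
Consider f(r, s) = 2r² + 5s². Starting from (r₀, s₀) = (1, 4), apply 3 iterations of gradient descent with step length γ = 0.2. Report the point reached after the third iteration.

(0.008, -4)

∇f = (4r, 10s)
(r₁, s₁) = (1, 4) − 0.2·(4, 40) = (0.2, -4)
(r₂, s₂) = (0.2, -4) − 0.2·(0.8, -40) = (0.04, 4)
(r₃, s₃) = (0.04, 4) − 0.2·(0.16, 40) = (0.008, -4)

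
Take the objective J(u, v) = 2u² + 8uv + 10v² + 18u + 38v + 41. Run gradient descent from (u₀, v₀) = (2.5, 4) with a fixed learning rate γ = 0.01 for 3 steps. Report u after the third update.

∇J = (4u + 8v + 18, 8u + 20v + 38)
Step 1: at (2.5, 4), ∇J = (60, 138) → (2.5, 4) − 0.01·(60, 138) = (1.9, 2.62)
Step 2: at (1.9, 2.62), ∇J = (46.56, 105.6) → (1.9, 2.62) − 0.01·(46.56, 105.6) = (1.4344, 1.564)
Step 3: at (1.4344, 1.564), ∇J = (36.2496, 80.7552) → (1.4344, 1.564) − 0.01·(36.2496, 80.7552) = (1.071904, 0.756448)
u = 1.071904

1.071904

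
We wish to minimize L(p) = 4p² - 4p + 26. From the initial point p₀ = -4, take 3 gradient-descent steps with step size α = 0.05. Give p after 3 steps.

L′(p) = 8p - 4
p₁ = -4 − 0.05·(-36) = -2.2
p₂ = -2.2 − 0.05·(-21.6) = -1.12
p₃ = -1.12 − 0.05·(-12.96) = -0.472

-0.472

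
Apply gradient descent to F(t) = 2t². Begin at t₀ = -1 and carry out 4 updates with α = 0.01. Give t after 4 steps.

F′(t) = 4t
t₁ = -1 − 0.01·(-4) = -0.96
t₂ = -0.96 − 0.01·(-3.84) = -0.9216
t₃ = -0.9216 − 0.01·(-3.6864) = -0.884736
t₄ = -0.884736 − 0.01·(-3.538944) = -0.84934656

-0.84934656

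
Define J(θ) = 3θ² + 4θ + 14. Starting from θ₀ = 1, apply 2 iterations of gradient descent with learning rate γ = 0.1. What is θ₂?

J′(θ) = 6θ + 4
Step 1: J′(1) = 10; θ₁ = 1 − 0.1·10 = 0
Step 2: J′(0) = 4; θ₂ = 0 − 0.1·4 = -0.4

-0.4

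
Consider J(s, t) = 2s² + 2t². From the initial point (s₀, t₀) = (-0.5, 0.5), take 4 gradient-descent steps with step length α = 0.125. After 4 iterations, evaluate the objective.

∇J = (4s, 4t)
(s₁, t₁) = (-0.5, 0.5) − 0.125·(-2, 2) = (-0.25, 0.25)
(s₂, t₂) = (-0.25, 0.25) − 0.125·(-1, 1) = (-0.125, 0.125)
(s₃, t₃) = (-0.125, 0.125) − 0.125·(-0.5, 0.5) = (-0.0625, 0.0625)
(s₄, t₄) = (-0.0625, 0.0625) − 0.125·(-0.25, 0.25) = (-0.03125, 0.03125)
J(-0.03125, 0.03125) = 0.00390625

0.00390625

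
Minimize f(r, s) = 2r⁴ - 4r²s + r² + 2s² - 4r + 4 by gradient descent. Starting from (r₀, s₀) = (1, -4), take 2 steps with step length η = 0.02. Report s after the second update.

∇f = (8r³ - 8rs + 2r - 4, -4r² + 4s)
Step 1: at (1, -4), ∇f = (38, -20) → (1, -4) − 0.02·(38, -20) = (0.24, -3.6)
Step 2: at (0.24, -3.6), ∇f = (3.502592, -14.6304) → (0.24, -3.6) − 0.02·(3.502592, -14.6304) = (0.16994816, -3.307392)
s = -3.307392

-3.307392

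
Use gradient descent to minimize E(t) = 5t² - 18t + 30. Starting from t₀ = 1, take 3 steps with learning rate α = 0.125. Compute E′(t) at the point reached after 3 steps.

0.125

E′(t) = 10t - 18
t₁ = 1 − 0.125·(-8) = 2
t₂ = 2 − 0.125·2 = 1.75
t₃ = 1.75 − 0.125·(-0.5) = 1.8125
E′(t) at (1.8125) = 0.125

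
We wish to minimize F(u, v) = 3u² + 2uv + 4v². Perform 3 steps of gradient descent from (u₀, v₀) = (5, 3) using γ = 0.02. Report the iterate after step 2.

∇F = (6u + 2v, 2u + 8v)
(u₁, v₁) = (5, 3) − 0.02·(36, 34) = (4.28, 2.32)
(u₂, v₂) = (4.28, 2.32) − 0.02·(30.32, 27.12) = (3.6736, 1.7776)

(3.6736, 1.7776)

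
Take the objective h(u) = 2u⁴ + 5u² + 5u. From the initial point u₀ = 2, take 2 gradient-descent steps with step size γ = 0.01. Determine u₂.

0.83958952

h′(u) = 8u³ + 10u + 5
u₁ = 2 − 0.01·89 = 1.11
u₂ = 1.11 − 0.01·27.041048 = 0.83958952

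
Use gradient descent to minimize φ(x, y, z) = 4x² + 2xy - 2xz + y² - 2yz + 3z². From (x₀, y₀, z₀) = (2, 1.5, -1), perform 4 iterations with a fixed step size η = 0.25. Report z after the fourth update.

∇φ = (8x + 2y - 2z, 2x + 2y - 2z, -2x - 2y + 6z)
(x₁, y₁, z₁) = (2, 1.5, -1) − 0.25·(21, 9, -13) = (-3.25, -0.75, 2.25)
(x₂, y₂, z₂) = (-3.25, -0.75, 2.25) − 0.25·(-32, -12.5, 21.5) = (4.75, 2.375, -3.125)
(x₃, y₃, z₃) = (4.75, 2.375, -3.125) − 0.25·(49, 20.5, -33) = (-7.5, -2.75, 5.125)
(x₄, y₄, z₄) = (-7.5, -2.75, 5.125) − 0.25·(-75.75, -30.75, 51.25) = (11.4375, 4.9375, -7.6875)
z = -7.6875

-7.6875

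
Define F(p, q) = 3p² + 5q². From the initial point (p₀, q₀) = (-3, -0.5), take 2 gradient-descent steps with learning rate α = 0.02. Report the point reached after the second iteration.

∇F = (6p, 10q)
Step 1: at (-3, -0.5), ∇F = (-18, -5) → (-3, -0.5) − 0.02·(-18, -5) = (-2.64, -0.4)
Step 2: at (-2.64, -0.4), ∇F = (-15.84, -4) → (-2.64, -0.4) − 0.02·(-15.84, -4) = (-2.3232, -0.32)

(-2.3232, -0.32)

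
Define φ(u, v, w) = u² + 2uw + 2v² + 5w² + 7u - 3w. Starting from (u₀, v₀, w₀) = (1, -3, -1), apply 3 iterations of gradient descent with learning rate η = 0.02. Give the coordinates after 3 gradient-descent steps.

∇φ = (2u + 2w + 7, 4v, 2u + 10w - 3)
(u₁, v₁, w₁) = (1, -3, -1) − 0.02·(7, -12, -11) = (0.86, -2.76, -0.78)
(u₂, v₂, w₂) = (0.86, -2.76, -0.78) − 0.02·(7.16, -11.04, -9.08) = (0.7168, -2.5392, -0.5984)
(u₃, v₃, w₃) = (0.7168, -2.5392, -0.5984) − 0.02·(7.2368, -10.1568, -7.5504) = (0.572064, -2.336064, -0.447392)

(0.572064, -2.336064, -0.447392)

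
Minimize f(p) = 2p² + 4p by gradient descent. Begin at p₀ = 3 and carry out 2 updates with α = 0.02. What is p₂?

2.3856

f′(p) = 4p + 4
p₁ = 3 − 0.02·16 = 2.68
p₂ = 2.68 − 0.02·14.72 = 2.3856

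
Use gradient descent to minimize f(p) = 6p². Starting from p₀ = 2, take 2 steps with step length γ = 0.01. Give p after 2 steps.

1.5488

f′(p) = 12p
p₁ = 2 − 0.01·24 = 1.76
p₂ = 1.76 − 0.01·21.12 = 1.5488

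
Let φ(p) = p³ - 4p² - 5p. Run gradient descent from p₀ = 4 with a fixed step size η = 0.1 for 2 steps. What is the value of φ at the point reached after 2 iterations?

-24.192309627

φ′(p) = 3p² - 8p - 5
p₁ = 4 − 0.1·11 = 2.9
p₂ = 2.9 − 0.1·(-2.97) = 3.197
φ(3.197) = -24.192309627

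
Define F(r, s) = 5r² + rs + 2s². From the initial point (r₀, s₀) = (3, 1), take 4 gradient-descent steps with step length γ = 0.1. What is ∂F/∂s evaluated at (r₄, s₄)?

0.2767

∇F = (10r + s, r + 4s)
(r₁, s₁) = (3, 1) − 0.1·(31, 7) = (-0.1, 0.3)
(r₂, s₂) = (-0.1, 0.3) − 0.1·(-0.7, 1.1) = (-0.03, 0.19)
(r₃, s₃) = (-0.03, 0.19) − 0.1·(-0.11, 0.73) = (-0.019, 0.117)
(r₄, s₄) = (-0.019, 0.117) − 0.1·(-0.073, 0.449) = (-0.0117, 0.0721)
∂F/∂s at (-0.0117, 0.0721) = 0.2767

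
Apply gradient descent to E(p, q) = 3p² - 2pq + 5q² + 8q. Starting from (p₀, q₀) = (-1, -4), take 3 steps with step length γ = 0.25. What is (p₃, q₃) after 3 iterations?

(-5.25, 11.25)

∇E = (6p - 2q, -2p + 10q + 8)
(p₁, q₁) = (-1, -4) − 0.25·(2, -30) = (-1.5, 3.5)
(p₂, q₂) = (-1.5, 3.5) − 0.25·(-16, 46) = (2.5, -8)
(p₃, q₃) = (2.5, -8) − 0.25·(31, -77) = (-5.25, 11.25)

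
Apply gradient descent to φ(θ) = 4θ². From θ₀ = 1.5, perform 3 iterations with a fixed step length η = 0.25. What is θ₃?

φ′(θ) = 8θ
θ₁ = 1.5 − 0.25·12 = -1.5
θ₂ = -1.5 − 0.25·(-12) = 1.5
θ₃ = 1.5 − 0.25·12 = -1.5

-1.5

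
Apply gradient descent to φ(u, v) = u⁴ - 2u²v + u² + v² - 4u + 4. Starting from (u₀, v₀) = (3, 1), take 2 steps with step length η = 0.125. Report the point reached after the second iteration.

∇φ = (4u³ - 4uv + 2u - 4, -2u² + 2v)
Step 1: at (3, 1), ∇φ = (98, -16) → (3, 1) − 0.125·(98, -16) = (-9.25, 3)
Step 2: at (-9.25, 3), ∇φ = (-3077.3125, -165.125) → (-9.25, 3) − 0.125·(-3077.3125, -165.125) = (375.4140625, 23.640625)

(375.4140625, 23.640625)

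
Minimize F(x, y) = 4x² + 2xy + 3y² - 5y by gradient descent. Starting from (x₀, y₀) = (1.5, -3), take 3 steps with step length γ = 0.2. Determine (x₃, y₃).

(0.076, 1.096)

∇F = (8x + 2y, 2x + 6y - 5)
Step 1: at (1.5, -3), ∇F = (6, -20) → (1.5, -3) − 0.2·(6, -20) = (0.3, 1)
Step 2: at (0.3, 1), ∇F = (4.4, 1.6) → (0.3, 1) − 0.2·(4.4, 1.6) = (-0.58, 0.68)
Step 3: at (-0.58, 0.68), ∇F = (-3.28, -2.08) → (-0.58, 0.68) − 0.2·(-3.28, -2.08) = (0.076, 1.096)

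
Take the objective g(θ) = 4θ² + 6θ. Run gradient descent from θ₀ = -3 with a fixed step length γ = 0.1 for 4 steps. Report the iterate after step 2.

-0.84

g′(θ) = 8θ + 6
Step 1: g′(-3) = -18; θ₁ = -3 − 0.1·(-18) = -1.2
Step 2: g′(-1.2) = -3.6; θ₂ = -1.2 − 0.1·(-3.6) = -0.84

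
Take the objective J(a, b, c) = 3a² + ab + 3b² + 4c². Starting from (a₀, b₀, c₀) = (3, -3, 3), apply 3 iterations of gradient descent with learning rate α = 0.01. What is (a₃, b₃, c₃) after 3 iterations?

(2.572125, -2.572125, 2.336064)

∇J = (6a + b, a + 6b, 8c)
Step 1: at (3, -3, 3), ∇J = (15, -15, 24) → (3, -3, 3) − 0.01·(15, -15, 24) = (2.85, -2.85, 2.76)
Step 2: at (2.85, -2.85, 2.76), ∇J = (14.25, -14.25, 22.08) → (2.85, -2.85, 2.76) − 0.01·(14.25, -14.25, 22.08) = (2.7075, -2.7075, 2.5392)
Step 3: at (2.7075, -2.7075, 2.5392), ∇J = (13.5375, -13.5375, 20.3136) → (2.7075, -2.7075, 2.5392) − 0.01·(13.5375, -13.5375, 20.3136) = (2.572125, -2.572125, 2.336064)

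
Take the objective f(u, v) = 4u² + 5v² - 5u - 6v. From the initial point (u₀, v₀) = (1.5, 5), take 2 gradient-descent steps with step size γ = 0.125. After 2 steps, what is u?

0.625

∇f = (8u - 5, 10v - 6)
Step 1: at (1.5, 5), ∇f = (7, 44) → (1.5, 5) − 0.125·(7, 44) = (0.625, -0.5)
Step 2: at (0.625, -0.5), ∇f = (0, -11) → (0.625, -0.5) − 0.125·(0, -11) = (0.625, 0.875)
u = 0.625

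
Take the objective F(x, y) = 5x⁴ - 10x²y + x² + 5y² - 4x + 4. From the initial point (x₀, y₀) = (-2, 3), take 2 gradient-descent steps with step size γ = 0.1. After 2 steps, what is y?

∇F = (20x³ - 20xy + 2x - 4, -10x² + 10y)
(x₁, y₁) = (-2, 3) − 0.1·(-48, -10) = (2.8, 4)
(x₂, y₂) = (2.8, 4) − 0.1·(216.64, -38.4) = (-18.864, 7.84)
y = 7.84

7.84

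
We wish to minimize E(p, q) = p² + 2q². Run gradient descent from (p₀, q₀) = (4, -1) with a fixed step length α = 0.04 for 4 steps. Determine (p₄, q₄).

(2.86557184, -0.49787136)

∇E = (2p, 4q)
Step 1: at (4, -1), ∇E = (8, -4) → (4, -1) − 0.04·(8, -4) = (3.68, -0.84)
Step 2: at (3.68, -0.84), ∇E = (7.36, -3.36) → (3.68, -0.84) − 0.04·(7.36, -3.36) = (3.3856, -0.7056)
Step 3: at (3.3856, -0.7056), ∇E = (6.7712, -2.8224) → (3.3856, -0.7056) − 0.04·(6.7712, -2.8224) = (3.114752, -0.592704)
Step 4: at (3.114752, -0.592704), ∇E = (6.229504, -2.370816) → (3.114752, -0.592704) − 0.04·(6.229504, -2.370816) = (2.86557184, -0.49787136)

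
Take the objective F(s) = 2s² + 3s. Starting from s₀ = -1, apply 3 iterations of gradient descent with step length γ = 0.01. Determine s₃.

F′(s) = 4s + 3
s₁ = -1 − 0.01·(-1) = -0.99
s₂ = -0.99 − 0.01·(-0.96) = -0.9804
s₃ = -0.9804 − 0.01·(-0.9216) = -0.971184

-0.971184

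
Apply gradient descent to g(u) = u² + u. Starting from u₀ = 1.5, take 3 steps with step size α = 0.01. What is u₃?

g′(u) = 2u + 1
u₁ = 1.5 − 0.01·4 = 1.46
u₂ = 1.46 − 0.01·3.92 = 1.4208
u₃ = 1.4208 − 0.01·3.8416 = 1.382384

1.382384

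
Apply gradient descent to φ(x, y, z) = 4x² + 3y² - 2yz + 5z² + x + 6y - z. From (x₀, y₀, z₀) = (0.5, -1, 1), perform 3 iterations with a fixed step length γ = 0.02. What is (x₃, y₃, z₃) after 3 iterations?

∇φ = (8x + 1, 6y - 2z + 6, -2y + 10z - 1)
Step 1: at (0.5, -1, 1), ∇φ = (5, -2, 11) → (0.5, -1, 1) − 0.02·(5, -2, 11) = (0.4, -0.96, 0.78)
Step 2: at (0.4, -0.96, 0.78), ∇φ = (4.2, -1.32, 8.72) → (0.4, -0.96, 0.78) − 0.02·(4.2, -1.32, 8.72) = (0.316, -0.9336, 0.6056)
Step 3: at (0.316, -0.9336, 0.6056), ∇φ = (3.528, -0.8128, 6.9232) → (0.316, -0.9336, 0.6056) − 0.02·(3.528, -0.8128, 6.9232) = (0.24544, -0.917344, 0.467136)

(0.24544, -0.917344, 0.467136)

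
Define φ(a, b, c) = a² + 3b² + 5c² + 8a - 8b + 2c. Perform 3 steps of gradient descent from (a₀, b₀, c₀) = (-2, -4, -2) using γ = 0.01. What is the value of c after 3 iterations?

-1.5122

∇φ = (2a + 8, 6b - 8, 10c + 2)
(a₁, b₁, c₁) = (-2, -4, -2) − 0.01·(4, -32, -18) = (-2.04, -3.68, -1.82)
(a₂, b₂, c₂) = (-2.04, -3.68, -1.82) − 0.01·(3.92, -30.08, -16.2) = (-2.0792, -3.3792, -1.658)
(a₃, b₃, c₃) = (-2.0792, -3.3792, -1.658) − 0.01·(3.8416, -28.2752, -14.58) = (-2.117616, -3.096448, -1.5122)
c = -1.5122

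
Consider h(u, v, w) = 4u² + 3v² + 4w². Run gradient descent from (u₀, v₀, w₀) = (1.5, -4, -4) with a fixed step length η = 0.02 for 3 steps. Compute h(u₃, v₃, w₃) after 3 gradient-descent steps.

47.9361524736

∇h = (8u, 6v, 8w)
(u₁, v₁, w₁) = (1.5, -4, -4) − 0.02·(12, -24, -32) = (1.26, -3.52, -3.36)
(u₂, v₂, w₂) = (1.26, -3.52, -3.36) − 0.02·(10.08, -21.12, -26.88) = (1.0584, -3.0976, -2.8224)
(u₃, v₃, w₃) = (1.0584, -3.0976, -2.8224) − 0.02·(8.4672, -18.5856, -22.5792) = (0.889056, -2.725888, -2.370816)
h(0.889056, -2.725888, -2.370816) = 47.9361524736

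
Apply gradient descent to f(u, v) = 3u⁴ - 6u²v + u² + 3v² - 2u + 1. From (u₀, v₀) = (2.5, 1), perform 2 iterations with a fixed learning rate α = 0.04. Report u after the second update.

∇f = (12u³ - 12uv + 2u - 2, -6u² + 6v)
Step 1: at (2.5, 1), ∇f = (160.5, -31.5) → (2.5, 1) − 0.04·(160.5, -31.5) = (-3.92, 2.26)
Step 2: at (-3.92, 2.26), ∇f = (-626.365056, -78.6384) → (-3.92, 2.26) − 0.04·(-626.365056, -78.6384) = (21.13460224, 5.405536)
u = 21.13460224

21.13460224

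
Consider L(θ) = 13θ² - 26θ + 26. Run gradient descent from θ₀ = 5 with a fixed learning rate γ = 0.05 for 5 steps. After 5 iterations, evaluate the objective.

13.0012282192

L′(θ) = 26θ - 26
Step 1: L′(5) = 104; θ₁ = 5 − 0.05·104 = -0.2
Step 2: L′(-0.2) = -31.2; θ₂ = -0.2 − 0.05·(-31.2) = 1.36
Step 3: L′(1.36) = 9.36; θ₃ = 1.36 − 0.05·9.36 = 0.892
Step 4: L′(0.892) = -2.808; θ₄ = 0.892 − 0.05·(-2.808) = 1.0324
Step 5: L′(1.0324) = 0.8424; θ₅ = 1.0324 − 0.05·0.8424 = 0.99028
L(0.99028) = 13.0012282192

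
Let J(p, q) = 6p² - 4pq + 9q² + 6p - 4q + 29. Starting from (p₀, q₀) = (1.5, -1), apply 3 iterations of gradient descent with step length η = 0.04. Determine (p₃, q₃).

(-0.21136, 0.22752)

∇J = (12p - 4q + 6, -4p + 18q - 4)
(p₁, q₁) = (1.5, -1) − 0.04·(28, -28) = (0.38, 0.12)
(p₂, q₂) = (0.38, 0.12) − 0.04·(10.08, -3.36) = (-0.0232, 0.2544)
(p₃, q₃) = (-0.0232, 0.2544) − 0.04·(4.704, 0.672) = (-0.21136, 0.22752)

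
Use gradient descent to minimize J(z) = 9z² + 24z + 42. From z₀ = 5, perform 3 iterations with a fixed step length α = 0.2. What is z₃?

J′(z) = 18z + 24
Step 1: J′(5) = 114; z₁ = 5 − 0.2·114 = -17.8
Step 2: J′(-17.8) = -296.4; z₂ = -17.8 − 0.2·(-296.4) = 41.48
Step 3: J′(41.48) = 770.64; z₃ = 41.48 − 0.2·770.64 = -112.648

-112.648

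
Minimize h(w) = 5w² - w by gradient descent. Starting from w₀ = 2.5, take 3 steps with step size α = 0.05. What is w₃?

h′(w) = 10w - 1
w₁ = 2.5 − 0.05·24 = 1.3
w₂ = 1.3 − 0.05·12 = 0.7
w₃ = 0.7 − 0.05·6 = 0.4

0.4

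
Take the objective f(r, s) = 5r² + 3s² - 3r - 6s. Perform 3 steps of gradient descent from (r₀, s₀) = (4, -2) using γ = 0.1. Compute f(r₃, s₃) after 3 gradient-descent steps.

∇f = (10r - 3, 6s - 6)
Step 1: at (4, -2), ∇f = (37, -18) → (4, -2) − 0.1·(37, -18) = (0.3, -0.2)
Step 2: at (0.3, -0.2), ∇f = (0, -7.2) → (0.3, -0.2) − 0.1·(0, -7.2) = (0.3, 0.52)
Step 3: at (0.3, 0.52), ∇f = (0, -2.88) → (0.3, 0.52) − 0.1·(0, -2.88) = (0.3, 0.808)
f(0.3, 0.808) = -3.339408

-3.339408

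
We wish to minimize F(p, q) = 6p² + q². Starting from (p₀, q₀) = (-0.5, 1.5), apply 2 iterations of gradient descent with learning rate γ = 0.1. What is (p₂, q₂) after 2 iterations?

(-0.02, 0.96)

∇F = (12p, 2q)
Step 1: at (-0.5, 1.5), ∇F = (-6, 3) → (-0.5, 1.5) − 0.1·(-6, 3) = (0.1, 1.2)
Step 2: at (0.1, 1.2), ∇F = (1.2, 2.4) → (0.1, 1.2) − 0.1·(1.2, 2.4) = (-0.02, 0.96)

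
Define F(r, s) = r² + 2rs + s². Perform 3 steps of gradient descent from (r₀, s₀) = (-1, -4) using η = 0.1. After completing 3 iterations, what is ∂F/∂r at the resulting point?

∇F = (2r + 2s, 2r + 2s)
Step 1: at (-1, -4), ∇F = (-10, -10) → (-1, -4) − 0.1·(-10, -10) = (0, -3)
Step 2: at (0, -3), ∇F = (-6, -6) → (0, -3) − 0.1·(-6, -6) = (0.6, -2.4)
Step 3: at (0.6, -2.4), ∇F = (-3.6, -3.6) → (0.6, -2.4) − 0.1·(-3.6, -3.6) = (0.96, -2.04)
∂F/∂r at (0.96, -2.04) = -2.16

-2.16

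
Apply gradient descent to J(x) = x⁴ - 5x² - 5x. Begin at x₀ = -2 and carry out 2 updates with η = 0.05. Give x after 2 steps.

J′(x) = 4x³ - 10x - 5
Step 1: J′(-2) = -17; x₁ = -2 − 0.05·(-17) = -1.15
Step 2: J′(-1.15) = 0.4165; x₂ = -1.15 − 0.05·0.4165 = -1.170825

-1.170825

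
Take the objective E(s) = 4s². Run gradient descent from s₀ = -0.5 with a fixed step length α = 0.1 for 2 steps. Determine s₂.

E′(s) = 8s
Step 1: E′(-0.5) = -4; s₁ = -0.5 − 0.1·(-4) = -0.1
Step 2: E′(-0.1) = -0.8; s₂ = -0.1 − 0.1·(-0.8) = -0.02

-0.02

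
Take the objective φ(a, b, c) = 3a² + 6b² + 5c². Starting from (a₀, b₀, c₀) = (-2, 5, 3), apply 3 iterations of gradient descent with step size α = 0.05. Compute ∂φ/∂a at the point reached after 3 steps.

∇φ = (6a, 12b, 10c)
Step 1: at (-2, 5, 3), ∇φ = (-12, 60, 30) → (-2, 5, 3) − 0.05·(-12, 60, 30) = (-1.4, 2, 1.5)
Step 2: at (-1.4, 2, 1.5), ∇φ = (-8.4, 24, 15) → (-1.4, 2, 1.5) − 0.05·(-8.4, 24, 15) = (-0.98, 0.8, 0.75)
Step 3: at (-0.98, 0.8, 0.75), ∇φ = (-5.88, 9.6, 7.5) → (-0.98, 0.8, 0.75) − 0.05·(-5.88, 9.6, 7.5) = (-0.686, 0.32, 0.375)
∂φ/∂a at (-0.686, 0.32, 0.375) = -4.116

-4.116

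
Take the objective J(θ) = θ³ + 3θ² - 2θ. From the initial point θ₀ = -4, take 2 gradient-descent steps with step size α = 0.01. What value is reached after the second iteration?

-4.481052

J′(θ) = 3θ² + 6θ - 2
Step 1: J′(-4) = 22; θ₁ = -4 − 0.01·22 = -4.22
Step 2: J′(-4.22) = 26.1052; θ₂ = -4.22 − 0.01·26.1052 = -4.481052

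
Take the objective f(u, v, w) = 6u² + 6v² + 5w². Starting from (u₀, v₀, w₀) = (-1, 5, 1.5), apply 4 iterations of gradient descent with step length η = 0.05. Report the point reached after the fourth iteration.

(-0.0256, 0.128, 0.09375)

∇f = (12u, 12v, 10w)
(u₁, v₁, w₁) = (-1, 5, 1.5) − 0.05·(-12, 60, 15) = (-0.4, 2, 0.75)
(u₂, v₂, w₂) = (-0.4, 2, 0.75) − 0.05·(-4.8, 24, 7.5) = (-0.16, 0.8, 0.375)
(u₃, v₃, w₃) = (-0.16, 0.8, 0.375) − 0.05·(-1.92, 9.6, 3.75) = (-0.064, 0.32, 0.1875)
(u₄, v₄, w₄) = (-0.064, 0.32, 0.1875) − 0.05·(-0.768, 3.84, 1.875) = (-0.0256, 0.128, 0.09375)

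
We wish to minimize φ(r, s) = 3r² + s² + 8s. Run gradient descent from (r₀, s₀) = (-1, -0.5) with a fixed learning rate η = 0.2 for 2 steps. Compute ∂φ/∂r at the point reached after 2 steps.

∇φ = (6r, 2s + 8)
Step 1: at (-1, -0.5), ∇φ = (-6, 7) → (-1, -0.5) − 0.2·(-6, 7) = (0.2, -1.9)
Step 2: at (0.2, -1.9), ∇φ = (1.2, 4.2) → (0.2, -1.9) − 0.2·(1.2, 4.2) = (-0.04, -2.74)
∂φ/∂r at (-0.04, -2.74) = -0.24

-0.24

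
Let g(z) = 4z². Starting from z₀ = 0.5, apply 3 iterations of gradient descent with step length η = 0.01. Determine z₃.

0.389344

g′(z) = 8z
z₁ = 0.5 − 0.01·4 = 0.46
z₂ = 0.46 − 0.01·3.68 = 0.4232
z₃ = 0.4232 − 0.01·3.3856 = 0.389344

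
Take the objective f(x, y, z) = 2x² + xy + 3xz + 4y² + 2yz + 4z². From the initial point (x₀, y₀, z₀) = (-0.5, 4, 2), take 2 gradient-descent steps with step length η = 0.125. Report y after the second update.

0.390625

∇f = (4x + y + 3z, x + 8y + 2z, 3x + 2y + 8z)
Step 1: at (-0.5, 4, 2), ∇f = (8, 35.5, 22.5) → (-0.5, 4, 2) − 0.125·(8, 35.5, 22.5) = (-1.5, -0.4375, -0.8125)
Step 2: at (-1.5, -0.4375, -0.8125), ∇f = (-8.875, -6.625, -11.875) → (-1.5, -0.4375, -0.8125) − 0.125·(-8.875, -6.625, -11.875) = (-0.390625, 0.390625, 0.671875)
y = 0.390625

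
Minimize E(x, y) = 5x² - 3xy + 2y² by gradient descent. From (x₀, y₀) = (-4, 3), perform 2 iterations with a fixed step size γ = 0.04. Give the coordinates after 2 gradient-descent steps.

(-0.9792, 1.4688)

∇E = (10x - 3y, -3x + 4y)
(x₁, y₁) = (-4, 3) − 0.04·(-49, 24) = (-2.04, 2.04)
(x₂, y₂) = (-2.04, 2.04) − 0.04·(-26.52, 14.28) = (-0.9792, 1.4688)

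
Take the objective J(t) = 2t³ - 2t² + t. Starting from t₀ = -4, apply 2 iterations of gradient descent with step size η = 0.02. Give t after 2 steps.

-11.483312

J′(t) = 6t² - 4t + 1
Step 1: J′(-4) = 113; t₁ = -4 − 0.02·113 = -6.26
Step 2: J′(-6.26) = 261.1656; t₂ = -6.26 − 0.02·261.1656 = -11.483312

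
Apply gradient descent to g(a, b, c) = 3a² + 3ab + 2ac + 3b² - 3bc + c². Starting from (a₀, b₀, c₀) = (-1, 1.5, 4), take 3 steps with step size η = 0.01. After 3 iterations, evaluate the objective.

-6.936032984366

∇g = (6a + 3b + 2c, 3a + 6b - 3c, 2a - 3b + 2c)
(a₁, b₁, c₁) = (-1, 1.5, 4) − 0.01·(6.5, -6, 1.5) = (-1.065, 1.56, 3.985)
(a₂, b₂, c₂) = (-1.065, 1.56, 3.985) − 0.01·(6.26, -5.79, 1.16) = (-1.1276, 1.6179, 3.9734)
(a₃, b₃, c₃) = (-1.1276, 1.6179, 3.9734) − 0.01·(6.0349, -5.5956, 0.8379) = (-1.187949, 1.673856, 3.965021)
g(-1.187949, 1.673856, 3.965021) = -6.936032984366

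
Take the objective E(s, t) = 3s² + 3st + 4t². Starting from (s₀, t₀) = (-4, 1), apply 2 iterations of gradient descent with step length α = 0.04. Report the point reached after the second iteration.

∇E = (6s + 3t, 3s + 8t)
(s₁, t₁) = (-4, 1) − 0.04·(-21, -4) = (-3.16, 1.16)
(s₂, t₂) = (-3.16, 1.16) − 0.04·(-15.48, -0.2) = (-2.5408, 1.168)

(-2.5408, 1.168)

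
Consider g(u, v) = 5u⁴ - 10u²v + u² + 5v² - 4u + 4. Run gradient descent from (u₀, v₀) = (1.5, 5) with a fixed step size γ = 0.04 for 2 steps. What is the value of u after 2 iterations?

∇g = (20u³ - 20uv + 2u - 4, -10u² + 10v)
(u₁, v₁) = (1.5, 5) − 0.04·(-83.5, 27.5) = (4.84, 3.9)
(u₂, v₂) = (4.84, 3.9) − 0.04·(1895.75808, -195.256) = (-70.9903232, 11.71024)
u = -70.9903232

-70.9903232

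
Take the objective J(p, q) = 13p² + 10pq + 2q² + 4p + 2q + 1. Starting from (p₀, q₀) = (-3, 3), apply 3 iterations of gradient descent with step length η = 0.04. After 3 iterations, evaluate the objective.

∇J = (26p + 10q + 4, 10p + 4q + 2)
Step 1: at (-3, 3), ∇J = (-44, -16) → (-3, 3) − 0.04·(-44, -16) = (-1.24, 3.64)
Step 2: at (-1.24, 3.64), ∇J = (8.16, 4.16) → (-1.24, 3.64) − 0.04·(8.16, 4.16) = (-1.5664, 3.4736)
Step 3: at (-1.5664, 3.4736), ∇J = (-1.9904, 0.2304) → (-1.5664, 3.4736) − 0.04·(-1.9904, 0.2304) = (-1.486784, 3.464384)
J(-1.486784, 3.464384) = 3.21448460288

3.21448460288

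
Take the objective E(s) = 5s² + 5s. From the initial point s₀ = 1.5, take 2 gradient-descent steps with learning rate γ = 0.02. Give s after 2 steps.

E′(s) = 10s + 5
s₁ = 1.5 − 0.02·20 = 1.1
s₂ = 1.1 − 0.02·16 = 0.78

0.78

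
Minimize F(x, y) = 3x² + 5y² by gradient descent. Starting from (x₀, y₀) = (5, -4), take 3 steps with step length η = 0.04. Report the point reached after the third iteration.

∇F = (6x, 10y)
Step 1: at (5, -4), ∇F = (30, -40) → (5, -4) − 0.04·(30, -40) = (3.8, -2.4)
Step 2: at (3.8, -2.4), ∇F = (22.8, -24) → (3.8, -2.4) − 0.04·(22.8, -24) = (2.888, -1.44)
Step 3: at (2.888, -1.44), ∇F = (17.328, -14.4) → (2.888, -1.44) − 0.04·(17.328, -14.4) = (2.19488, -0.864)

(2.19488, -0.864)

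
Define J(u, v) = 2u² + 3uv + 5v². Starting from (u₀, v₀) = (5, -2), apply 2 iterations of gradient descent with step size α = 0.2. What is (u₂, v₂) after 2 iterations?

∇J = (4u + 3v, 3u + 10v)
Step 1: at (5, -2), ∇J = (14, -5) → (5, -2) − 0.2·(14, -5) = (2.2, -1)
Step 2: at (2.2, -1), ∇J = (5.8, -3.4) → (2.2, -1) − 0.2·(5.8, -3.4) = (1.04, -0.32)

(1.04, -0.32)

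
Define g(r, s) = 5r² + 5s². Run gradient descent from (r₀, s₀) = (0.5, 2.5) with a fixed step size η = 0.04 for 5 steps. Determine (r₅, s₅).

∇g = (10r, 10s)
Step 1: at (0.5, 2.5), ∇g = (5, 25) → (0.5, 2.5) − 0.04·(5, 25) = (0.3, 1.5)
Step 2: at (0.3, 1.5), ∇g = (3, 15) → (0.3, 1.5) − 0.04·(3, 15) = (0.18, 0.9)
Step 3: at (0.18, 0.9), ∇g = (1.8, 9) → (0.18, 0.9) − 0.04·(1.8, 9) = (0.108, 0.54)
Step 4: at (0.108, 0.54), ∇g = (1.08, 5.4) → (0.108, 0.54) − 0.04·(1.08, 5.4) = (0.0648, 0.324)
Step 5: at (0.0648, 0.324), ∇g = (0.648, 3.24) → (0.0648, 0.324) − 0.04·(0.648, 3.24) = (0.03888, 0.1944)

(0.03888, 0.1944)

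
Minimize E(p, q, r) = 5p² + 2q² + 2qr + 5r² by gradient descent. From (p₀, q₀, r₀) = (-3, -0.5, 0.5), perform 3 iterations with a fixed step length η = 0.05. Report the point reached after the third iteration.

∇E = (10p, 4q + 2r, 2q + 10r)
(p₁, q₁, r₁) = (-3, -0.5, 0.5) − 0.05·(-30, -1, 4) = (-1.5, -0.45, 0.3)
(p₂, q₂, r₂) = (-1.5, -0.45, 0.3) − 0.05·(-15, -1.2, 2.1) = (-0.75, -0.39, 0.195)
(p₃, q₃, r₃) = (-0.75, -0.39, 0.195) − 0.05·(-7.5, -1.17, 1.17) = (-0.375, -0.3315, 0.1365)

(-0.375, -0.3315, 0.1365)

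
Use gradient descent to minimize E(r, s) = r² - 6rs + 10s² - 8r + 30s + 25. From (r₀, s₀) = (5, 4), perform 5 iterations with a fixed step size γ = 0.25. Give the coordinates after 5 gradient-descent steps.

(1935.28125, -6379.65625)

∇E = (2r - 6s - 8, -6r + 20s + 30)
(r₁, s₁) = (5, 4) − 0.25·(-22, 80) = (10.5, -16)
(r₂, s₂) = (10.5, -16) − 0.25·(109, -353) = (-16.75, 72.25)
(r₃, s₃) = (-16.75, 72.25) − 0.25·(-475, 1575.5) = (102, -321.625)
(r₄, s₄) = (102, -321.625) − 0.25·(2125.75, -7014.5) = (-429.4375, 1432)
(r₅, s₅) = (-429.4375, 1432) − 0.25·(-9458.875, 31246.625) = (1935.28125, -6379.65625)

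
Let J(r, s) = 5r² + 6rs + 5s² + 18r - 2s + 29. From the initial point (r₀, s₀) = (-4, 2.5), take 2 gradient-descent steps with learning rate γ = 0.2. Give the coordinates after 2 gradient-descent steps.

(-4.24, 0.82)

∇J = (10r + 6s + 18, 6r + 10s - 2)
(r₁, s₁) = (-4, 2.5) − 0.2·(-7, -1) = (-2.6, 2.7)
(r₂, s₂) = (-2.6, 2.7) − 0.2·(8.2, 9.4) = (-4.24, 0.82)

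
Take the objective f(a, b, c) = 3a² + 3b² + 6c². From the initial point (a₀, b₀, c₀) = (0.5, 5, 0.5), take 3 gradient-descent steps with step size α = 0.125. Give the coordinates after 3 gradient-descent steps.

∇f = (6a, 6b, 12c)
Step 1: at (0.5, 5, 0.5), ∇f = (3, 30, 6) → (0.5, 5, 0.5) − 0.125·(3, 30, 6) = (0.125, 1.25, -0.25)
Step 2: at (0.125, 1.25, -0.25), ∇f = (0.75, 7.5, -3) → (0.125, 1.25, -0.25) − 0.125·(0.75, 7.5, -3) = (0.03125, 0.3125, 0.125)
Step 3: at (0.03125, 0.3125, 0.125), ∇f = (0.1875, 1.875, 1.5) → (0.03125, 0.3125, 0.125) − 0.125·(0.1875, 1.875, 1.5) = (0.0078125, 0.078125, -0.0625)

(0.0078125, 0.078125, -0.0625)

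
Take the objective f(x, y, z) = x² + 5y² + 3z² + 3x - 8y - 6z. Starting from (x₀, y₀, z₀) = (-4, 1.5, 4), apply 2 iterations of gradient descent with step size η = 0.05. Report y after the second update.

0.975

∇f = (2x + 3, 10y - 8, 6z - 6)
(x₁, y₁, z₁) = (-4, 1.5, 4) − 0.05·(-5, 7, 18) = (-3.75, 1.15, 3.1)
(x₂, y₂, z₂) = (-3.75, 1.15, 3.1) − 0.05·(-4.5, 3.5, 12.6) = (-3.525, 0.975, 2.47)
y = 0.975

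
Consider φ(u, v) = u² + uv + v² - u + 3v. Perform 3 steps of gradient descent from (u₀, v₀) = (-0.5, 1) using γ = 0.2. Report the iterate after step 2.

(0, -0.48)

∇φ = (2u + v - 1, u + 2v + 3)
(u₁, v₁) = (-0.5, 1) − 0.2·(-1, 4.5) = (-0.3, 0.1)
(u₂, v₂) = (-0.3, 0.1) − 0.2·(-1.5, 2.9) = (0, -0.48)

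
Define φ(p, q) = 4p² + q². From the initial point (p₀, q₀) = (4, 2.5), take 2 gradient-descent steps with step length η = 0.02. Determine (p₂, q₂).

(2.8224, 2.304)

∇φ = (8p, 2q)
Step 1: at (4, 2.5), ∇φ = (32, 5) → (4, 2.5) − 0.02·(32, 5) = (3.36, 2.4)
Step 2: at (3.36, 2.4), ∇φ = (26.88, 4.8) → (3.36, 2.4) − 0.02·(26.88, 4.8) = (2.8224, 2.304)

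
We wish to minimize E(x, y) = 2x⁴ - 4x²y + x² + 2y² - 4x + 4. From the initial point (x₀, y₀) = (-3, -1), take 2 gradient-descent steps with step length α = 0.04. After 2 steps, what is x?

∇E = (8x³ - 8xy + 2x - 4, -4x² + 4y)
(x₁, y₁) = (-3, -1) − 0.04·(-250, -40) = (7, 0.6)
(x₂, y₂) = (7, 0.6) − 0.04·(2720.4, -193.6) = (-101.816, 8.344)
x = -101.816

-101.816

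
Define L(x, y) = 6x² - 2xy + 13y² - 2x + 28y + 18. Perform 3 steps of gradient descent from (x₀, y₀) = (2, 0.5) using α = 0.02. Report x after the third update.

0.951232

∇L = (12x - 2y - 2, -2x + 26y + 28)
(x₁, y₁) = (2, 0.5) − 0.02·(21, 37) = (1.58, -0.24)
(x₂, y₂) = (1.58, -0.24) − 0.02·(17.44, 18.6) = (1.2312, -0.612)
(x₃, y₃) = (1.2312, -0.612) − 0.02·(13.9984, 9.6256) = (0.951232, -0.804512)
x = 0.951232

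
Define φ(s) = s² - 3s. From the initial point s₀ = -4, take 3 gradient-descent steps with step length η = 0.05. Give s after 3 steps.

-2.5095

φ′(s) = 2s - 3
s₁ = -4 − 0.05·(-11) = -3.45
s₂ = -3.45 − 0.05·(-9.9) = -2.955
s₃ = -2.955 − 0.05·(-8.91) = -2.5095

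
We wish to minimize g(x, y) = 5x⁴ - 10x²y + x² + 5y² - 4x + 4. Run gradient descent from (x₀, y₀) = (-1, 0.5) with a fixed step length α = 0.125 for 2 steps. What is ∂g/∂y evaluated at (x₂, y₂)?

∇g = (20x³ - 20xy + 2x - 4, -10x² + 10y)
Step 1: at (-1, 0.5), ∇g = (-16, -5) → (-1, 0.5) − 0.125·(-16, -5) = (1, 1.125)
Step 2: at (1, 1.125), ∇g = (-4.5, 1.25) → (1, 1.125) − 0.125·(-4.5, 1.25) = (1.5625, 0.96875)
∂g/∂y at (1.5625, 0.96875) = -14.7265625

-14.7265625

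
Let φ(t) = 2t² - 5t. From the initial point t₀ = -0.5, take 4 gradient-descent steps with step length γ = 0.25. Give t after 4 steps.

1.25

φ′(t) = 4t - 5
Step 1: φ′(-0.5) = -7; t₁ = -0.5 − 0.25·(-7) = 1.25
Step 2: φ′(1.25) = 0; t₂ = 1.25 − 0.25·0 = 1.25
Step 3: φ′(1.25) = 0; t₃ = 1.25 − 0.25·0 = 1.25
Step 4: φ′(1.25) = 0; t₄ = 1.25 − 0.25·0 = 1.25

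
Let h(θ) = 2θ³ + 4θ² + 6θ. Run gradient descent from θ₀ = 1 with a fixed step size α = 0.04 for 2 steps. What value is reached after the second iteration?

h′(θ) = 6θ² + 8θ + 6
θ₁ = 1 − 0.04·20 = 0.2
θ₂ = 0.2 − 0.04·7.84 = -0.1136

-0.1136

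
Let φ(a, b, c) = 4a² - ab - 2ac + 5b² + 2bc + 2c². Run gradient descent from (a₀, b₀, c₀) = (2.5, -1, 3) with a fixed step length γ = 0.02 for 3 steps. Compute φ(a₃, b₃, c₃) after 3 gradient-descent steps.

16.920151876784

∇φ = (8a - b - 2c, -a + 10b + 2c, -2a + 2b + 4c)
(a₁, b₁, c₁) = (2.5, -1, 3) − 0.02·(15, -6.5, 5) = (2.2, -0.87, 2.9)
(a₂, b₂, c₂) = (2.2, -0.87, 2.9) − 0.02·(12.67, -5.1, 5.46) = (1.9466, -0.768, 2.7908)
(a₃, b₃, c₃) = (1.9466, -0.768, 2.7908) − 0.02·(10.7592, -4.045, 5.734) = (1.731416, -0.6871, 2.67612)
φ(1.731416, -0.6871, 2.67612) = 16.920151876784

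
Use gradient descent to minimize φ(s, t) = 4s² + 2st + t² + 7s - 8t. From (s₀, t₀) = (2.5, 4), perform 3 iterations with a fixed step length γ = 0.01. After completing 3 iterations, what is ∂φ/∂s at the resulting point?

∇φ = (8s + 2t + 7, 2s + 2t - 8)
(s₁, t₁) = (2.5, 4) − 0.01·(35, 5) = (2.15, 3.95)
(s₂, t₂) = (2.15, 3.95) − 0.01·(32.1, 4.2) = (1.829, 3.908)
(s₃, t₃) = (1.829, 3.908) − 0.01·(29.448, 3.474) = (1.53452, 3.87326)
∂φ/∂s at (1.53452, 3.87326) = 27.02268

27.02268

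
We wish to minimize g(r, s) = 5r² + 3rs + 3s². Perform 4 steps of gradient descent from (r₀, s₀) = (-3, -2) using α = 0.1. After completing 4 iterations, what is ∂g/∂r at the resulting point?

∇g = (10r + 3s, 3r + 6s)
(r₁, s₁) = (-3, -2) − 0.1·(-36, -21) = (0.6, 0.1)
(r₂, s₂) = (0.6, 0.1) − 0.1·(6.3, 2.4) = (-0.03, -0.14)
(r₃, s₃) = (-0.03, -0.14) − 0.1·(-0.72, -0.93) = (0.042, -0.047)
(r₄, s₄) = (0.042, -0.047) − 0.1·(0.279, -0.156) = (0.0141, -0.0314)
∂g/∂r at (0.0141, -0.0314) = 0.0468

0.0468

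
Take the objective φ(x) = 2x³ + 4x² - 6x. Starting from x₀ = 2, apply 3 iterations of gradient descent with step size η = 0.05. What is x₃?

0.5102373

φ′(x) = 6x² + 8x - 6
Step 1: φ′(2) = 34; x₁ = 2 − 0.05·34 = 0.3
Step 2: φ′(0.3) = -3.06; x₂ = 0.3 − 0.05·(-3.06) = 0.453
Step 3: φ′(0.453) = -1.144746; x₃ = 0.453 − 0.05·(-1.144746) = 0.5102373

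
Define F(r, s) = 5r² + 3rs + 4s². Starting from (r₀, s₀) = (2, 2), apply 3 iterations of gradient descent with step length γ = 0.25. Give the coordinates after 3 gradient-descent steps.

(-19.21875, -13.90625)

∇F = (10r + 3s, 3r + 8s)
Step 1: at (2, 2), ∇F = (26, 22) → (2, 2) − 0.25·(26, 22) = (-4.5, -3.5)
Step 2: at (-4.5, -3.5), ∇F = (-55.5, -41.5) → (-4.5, -3.5) − 0.25·(-55.5, -41.5) = (9.375, 6.875)
Step 3: at (9.375, 6.875), ∇F = (114.375, 83.125) → (9.375, 6.875) − 0.25·(114.375, 83.125) = (-19.21875, -13.90625)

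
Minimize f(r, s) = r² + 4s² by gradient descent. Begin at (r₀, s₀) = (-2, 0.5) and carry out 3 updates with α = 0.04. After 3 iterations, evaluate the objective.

∇f = (2r, 8s)
Step 1: at (-2, 0.5), ∇f = (-4, 4) → (-2, 0.5) − 0.04·(-4, 4) = (-1.84, 0.34)
Step 2: at (-1.84, 0.34), ∇f = (-3.68, 2.72) → (-1.84, 0.34) − 0.04·(-3.68, 2.72) = (-1.6928, 0.2312)
Step 3: at (-1.6928, 0.2312), ∇f = (-3.3856, 1.8496) → (-1.6928, 0.2312) − 0.04·(-3.3856, 1.8496) = (-1.557376, 0.157216)
f(-1.557376, 0.157216) = 2.524287488

2.524287488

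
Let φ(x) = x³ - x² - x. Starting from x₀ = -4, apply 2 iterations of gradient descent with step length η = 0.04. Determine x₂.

φ′(x) = 3x² - 2x - 1
Step 1: φ′(-4) = 55; x₁ = -4 − 0.04·55 = -6.2
Step 2: φ′(-6.2) = 126.72; x₂ = -6.2 − 0.04·126.72 = -11.2688

-11.2688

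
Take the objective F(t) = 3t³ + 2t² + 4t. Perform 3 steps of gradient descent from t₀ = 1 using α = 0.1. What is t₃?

-2.5877089

F′(t) = 9t² + 4t + 4
Step 1: F′(1) = 17; t₁ = 1 − 0.1·17 = -0.7
Step 2: F′(-0.7) = 5.61; t₂ = -0.7 − 0.1·5.61 = -1.261
Step 3: F′(-1.261) = 13.267089; t₃ = -1.261 − 0.1·13.267089 = -2.5877089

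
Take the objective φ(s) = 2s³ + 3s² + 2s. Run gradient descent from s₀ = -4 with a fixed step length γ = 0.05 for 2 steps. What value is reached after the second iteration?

φ′(s) = 6s² + 6s + 2
s₁ = -4 − 0.05·74 = -7.7
s₂ = -7.7 − 0.05·311.54 = -23.277

-23.277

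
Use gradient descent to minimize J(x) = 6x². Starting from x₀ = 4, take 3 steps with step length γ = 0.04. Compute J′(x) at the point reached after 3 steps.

6.749184

J′(x) = 12x
Step 1: J′(4) = 48; x₁ = 4 − 0.04·48 = 2.08
Step 2: J′(2.08) = 24.96; x₂ = 2.08 − 0.04·24.96 = 1.0816
Step 3: J′(1.0816) = 12.9792; x₃ = 1.0816 − 0.04·12.9792 = 0.562432
J′(x) at (0.562432) = 6.749184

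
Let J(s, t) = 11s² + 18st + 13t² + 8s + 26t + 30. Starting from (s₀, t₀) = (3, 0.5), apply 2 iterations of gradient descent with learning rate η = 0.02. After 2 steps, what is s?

∇J = (22s + 18t + 8, 18s + 26t + 26)
(s₁, t₁) = (3, 0.5) − 0.02·(83, 93) = (1.34, -1.36)
(s₂, t₂) = (1.34, -1.36) − 0.02·(13, 14.76) = (1.08, -1.6552)
s = 1.08

1.08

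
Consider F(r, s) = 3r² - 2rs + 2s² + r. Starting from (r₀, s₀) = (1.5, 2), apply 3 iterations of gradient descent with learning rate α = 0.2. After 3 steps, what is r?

∇F = (6r - 2s + 1, -2r + 4s)
Step 1: at (1.5, 2), ∇F = (6, 5) → (1.5, 2) − 0.2·(6, 5) = (0.3, 1)
Step 2: at (0.3, 1), ∇F = (0.8, 3.4) → (0.3, 1) − 0.2·(0.8, 3.4) = (0.14, 0.32)
Step 3: at (0.14, 0.32), ∇F = (1.2, 1) → (0.14, 0.32) − 0.2·(1.2, 1) = (-0.1, 0.12)
r = -0.1

-0.1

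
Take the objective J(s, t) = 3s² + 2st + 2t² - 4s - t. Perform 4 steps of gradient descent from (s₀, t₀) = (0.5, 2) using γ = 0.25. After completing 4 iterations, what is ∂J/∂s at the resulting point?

2.4375

∇J = (6s + 2t - 4, 2s + 4t - 1)
Step 1: at (0.5, 2), ∇J = (3, 8) → (0.5, 2) − 0.25·(3, 8) = (-0.25, 0)
Step 2: at (-0.25, 0), ∇J = (-5.5, -1.5) → (-0.25, 0) − 0.25·(-5.5, -1.5) = (1.125, 0.375)
Step 3: at (1.125, 0.375), ∇J = (3.5, 2.75) → (1.125, 0.375) − 0.25·(3.5, 2.75) = (0.25, -0.3125)
Step 4: at (0.25, -0.3125), ∇J = (-3.125, -1.75) → (0.25, -0.3125) − 0.25·(-3.125, -1.75) = (1.03125, 0.125)
∂J/∂s at (1.03125, 0.125) = 2.4375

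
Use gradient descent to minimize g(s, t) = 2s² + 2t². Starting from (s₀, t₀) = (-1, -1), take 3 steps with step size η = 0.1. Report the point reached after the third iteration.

∇g = (4s, 4t)
Step 1: at (-1, -1), ∇g = (-4, -4) → (-1, -1) − 0.1·(-4, -4) = (-0.6, -0.6)
Step 2: at (-0.6, -0.6), ∇g = (-2.4, -2.4) → (-0.6, -0.6) − 0.1·(-2.4, -2.4) = (-0.36, -0.36)
Step 3: at (-0.36, -0.36), ∇g = (-1.44, -1.44) → (-0.36, -0.36) − 0.1·(-1.44, -1.44) = (-0.216, -0.216)

(-0.216, -0.216)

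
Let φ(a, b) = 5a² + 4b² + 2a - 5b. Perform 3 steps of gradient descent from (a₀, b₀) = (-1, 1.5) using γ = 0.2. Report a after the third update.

0.6

∇φ = (10a + 2, 8b - 5)
Step 1: at (-1, 1.5), ∇φ = (-8, 7) → (-1, 1.5) − 0.2·(-8, 7) = (0.6, 0.1)
Step 2: at (0.6, 0.1), ∇φ = (8, -4.2) → (0.6, 0.1) − 0.2·(8, -4.2) = (-1, 0.94)
Step 3: at (-1, 0.94), ∇φ = (-8, 2.52) → (-1, 0.94) − 0.2·(-8, 2.52) = (0.6, 0.436)
a = 0.6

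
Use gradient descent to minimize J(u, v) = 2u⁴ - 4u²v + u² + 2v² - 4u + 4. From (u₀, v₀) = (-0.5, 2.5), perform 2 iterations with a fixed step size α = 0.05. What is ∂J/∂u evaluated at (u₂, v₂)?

1.108279570944

∇J = (8u³ - 8uv + 2u - 4, -4u² + 4v)
(u₁, v₁) = (-0.5, 2.5) − 0.05·(4, 9) = (-0.7, 2.05)
(u₂, v₂) = (-0.7, 2.05) − 0.05·(3.336, 6.24) = (-0.8668, 1.738)
∂J/∂u at (-0.8668, 1.738) = 1.108279570944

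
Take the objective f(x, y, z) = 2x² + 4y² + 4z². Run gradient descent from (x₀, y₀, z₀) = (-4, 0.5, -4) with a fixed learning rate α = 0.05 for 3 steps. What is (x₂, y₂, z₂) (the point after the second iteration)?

∇f = (4x, 8y, 8z)
(x₁, y₁, z₁) = (-4, 0.5, -4) − 0.05·(-16, 4, -32) = (-3.2, 0.3, -2.4)
(x₂, y₂, z₂) = (-3.2, 0.3, -2.4) − 0.05·(-12.8, 2.4, -19.2) = (-2.56, 0.18, -1.44)

(-2.56, 0.18, -1.44)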